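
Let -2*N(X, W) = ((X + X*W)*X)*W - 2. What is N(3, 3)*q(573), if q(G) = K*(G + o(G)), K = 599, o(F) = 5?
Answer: -18349766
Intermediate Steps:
q(G) = 2995 + 599*G (q(G) = 599*(G + 5) = 599*(5 + G) = 2995 + 599*G)
N(X, W) = 1 - W*X*(X + W*X)/2 (N(X, W) = -(((X + X*W)*X)*W - 2)/2 = -(((X + W*X)*X)*W - 2)/2 = -((X*(X + W*X))*W - 2)/2 = -(W*X*(X + W*X) - 2)/2 = -(-2 + W*X*(X + W*X))/2 = 1 - W*X*(X + W*X)/2)
N(3, 3)*q(573) = (1 - ½*3*3² - ½*3²*3²)*(2995 + 599*573) = (1 - ½*3*9 - ½*9*9)*(2995 + 343227) = (1 - 27/2 - 81/2)*346222 = -53*346222 = -18349766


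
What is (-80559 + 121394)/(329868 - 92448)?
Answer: 8167/47484 ≈ 0.17199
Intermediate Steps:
(-80559 + 121394)/(329868 - 92448) = 40835/237420 = 40835*(1/237420) = 8167/47484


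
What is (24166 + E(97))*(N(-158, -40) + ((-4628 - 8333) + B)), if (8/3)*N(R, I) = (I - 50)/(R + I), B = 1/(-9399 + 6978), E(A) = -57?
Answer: -66571673024209/213048 ≈ -3.1247e+8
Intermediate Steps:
B = -1/2421 (B = 1/(-2421) = -1/2421 ≈ -0.00041305)
N(R, I) = 3*(-50 + I)/(8*(I + R)) (N(R, I) = 3*((I - 50)/(R + I))/8 = 3*((-50 + I)/(I + R))/8 = 3*(-50 + I)/(8*(I + R)))
(24166 + E(97))*(N(-158, -40) + ((-4628 - 8333) + B)) = (24166 - 57)*(3*(-50 - 40)/(8*(-40 - 158)) + ((-4628 - 8333) - 1/2421)) = 24109*((3/8)*(-90)/(-198) + (-12961 - 1/2421)) = 24109*((3/8)*(-1/198)*(-90) - 31378582/2421) = 24109*(15/88 - 31378582/2421) = 24109*(-2761278901/213048) = -66571673024209/213048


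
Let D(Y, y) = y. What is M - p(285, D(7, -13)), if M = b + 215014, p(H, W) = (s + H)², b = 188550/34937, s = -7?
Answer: 4812061560/34937 ≈ 1.3774e+5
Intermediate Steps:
b = 188550/34937 (b = 188550*(1/34937) = 188550/34937 ≈ 5.3969)
p(H, W) = (-7 + H)²
M = 7512132668/34937 (M = 188550/34937 + 215014 = 7512132668/34937 ≈ 2.1502e+5)
M - p(285, D(7, -13)) = 7512132668/34937 - (-7 + 285)² = 7512132668/34937 - 1*278² = 7512132668/34937 - 1*77284 = 7512132668/34937 - 77284 = 4812061560/34937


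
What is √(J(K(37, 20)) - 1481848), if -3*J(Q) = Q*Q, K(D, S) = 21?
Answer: I*√1481995 ≈ 1217.4*I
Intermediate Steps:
J(Q) = -Q²/3 (J(Q) = -Q*Q/3 = -Q²/3)
√(J(K(37, 20)) - 1481848) = √(-⅓*21² - 1481848) = √(-⅓*441 - 1481848) = √(-147 - 1481848) = √(-1481995) = I*√1481995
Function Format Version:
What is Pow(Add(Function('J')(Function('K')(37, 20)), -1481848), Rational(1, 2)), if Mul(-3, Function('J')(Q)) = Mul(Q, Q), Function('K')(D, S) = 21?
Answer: Mul(I, Pow(1481995, Rational(1, 2))) ≈ Mul(1217.4, I)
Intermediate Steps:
Function('J')(Q) = Mul(Rational(-1, 3), Pow(Q, 2)) (Function('J')(Q) = Mul(Rational(-1, 3), Mul(Q, Q)) = Mul(Rational(-1, 3), Pow(Q, 2)))
Pow(Add(Function('J')(Function('K')(37, 20)), -1481848), Rational(1, 2)) = Pow(Add(Mul(Rational(-1, 3), Pow(21, 2)), -1481848), Rational(1, 2)) = Pow(Add(Mul(Rational(-1, 3), 441), -1481848), Rational(1, 2)) = Pow(Add(-147, -1481848), Rational(1, 2)) = Pow(-1481995, Rational(1, 2)) = Mul(I, Pow(1481995, Rational(1, 2)))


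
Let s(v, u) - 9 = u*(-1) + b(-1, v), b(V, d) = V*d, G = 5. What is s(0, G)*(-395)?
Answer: -1580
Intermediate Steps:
s(v, u) = 9 - u - v (s(v, u) = 9 + (u*(-1) - v) = 9 + (-u - v) = 9 - u - v)
s(0, G)*(-395) = (9 - 1*5 - 1*0)*(-395) = (9 - 5 + 0)*(-395) = 4*(-395) = -1580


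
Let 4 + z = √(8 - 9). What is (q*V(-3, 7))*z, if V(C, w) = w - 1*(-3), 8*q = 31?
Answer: -155 + 155*I/4 ≈ -155.0 + 38.75*I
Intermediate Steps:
q = 31/8 (q = (⅛)*31 = 31/8 ≈ 3.8750)
z = -4 + I (z = -4 + √(8 - 9) = -4 + √(-1) = -4 + I ≈ -4.0 + 1.0*I)
V(C, w) = 3 + w (V(C, w) = w + 3 = 3 + w)
(q*V(-3, 7))*z = (31*(3 + 7)/8)*(-4 + I) = ((31/8)*10)*(-4 + I) = 155*(-4 + I)/4 = -155 + 155*I/4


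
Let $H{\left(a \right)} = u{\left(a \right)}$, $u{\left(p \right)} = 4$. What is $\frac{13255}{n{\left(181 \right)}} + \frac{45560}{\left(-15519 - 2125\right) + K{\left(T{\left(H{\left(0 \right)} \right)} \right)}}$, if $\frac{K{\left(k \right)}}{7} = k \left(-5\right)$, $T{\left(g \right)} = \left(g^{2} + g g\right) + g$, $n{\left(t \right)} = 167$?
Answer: $\frac{1786500}{23213} \approx 76.961$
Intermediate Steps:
$H{\left(a \right)} = 4$
$T{\left(g \right)} = g + 2 g^{2}$ ($T{\left(g \right)} = \left(g^{2} + g^{2}\right) + g = 2 g^{2} + g = g + 2 g^{2}$)
$K{\left(k \right)} = - 35 k$ ($K{\left(k \right)} = 7 k \left(-5\right) = 7 \left(- 5 k\right) = - 35 k$)
$\frac{13255}{n{\left(181 \right)}} + \frac{45560}{\left(-15519 - 2125\right) + K{\left(T{\left(H{\left(0 \right)} \right)} \right)}} = \frac{13255}{167} + \frac{45560}{\left(-15519 - 2125\right) - 35 \cdot 4 \left(1 + 2 \cdot 4\right)} = 13255 \cdot \frac{1}{167} + \frac{45560}{-17644 - 35 \cdot 4 \left(1 + 8\right)} = \frac{13255}{167} + \frac{45560}{-17644 - 35 \cdot 4 \cdot 9} = \frac{13255}{167} + \frac{45560}{-17644 - 1260} = \frac{13255}{167} + \frac{45560}{-18904} = \frac{13255}{167} + 45560 \left(- \frac{1}{18904}\right) = \frac{13255}{167} - \frac{335}{139} = \frac{1786500}{23213}$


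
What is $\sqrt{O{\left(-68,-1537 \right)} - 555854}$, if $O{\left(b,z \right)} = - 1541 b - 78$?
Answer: $2 i \sqrt{112786} \approx 671.67 i$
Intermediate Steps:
$O{\left(b,z \right)} = -78 - 1541 b$
$\sqrt{O{\left(-68,-1537 \right)} - 555854} = \sqrt{\left(-78 - -104788\right) - 555854} = \sqrt{\left(-78 + 104788\right) - 555854} = \sqrt{104710 - 555854} = \sqrt{-451144} = 2 i \sqrt{112786}$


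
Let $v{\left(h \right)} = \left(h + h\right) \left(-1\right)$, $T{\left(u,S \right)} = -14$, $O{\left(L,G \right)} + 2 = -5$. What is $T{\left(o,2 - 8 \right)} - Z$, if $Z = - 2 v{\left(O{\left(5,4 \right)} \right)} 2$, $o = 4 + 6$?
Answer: $42$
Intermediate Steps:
$o = 10$
$O{\left(L,G \right)} = -7$ ($O{\left(L,G \right)} = -2 - 5 = -7$)
$v{\left(h \right)} = - 2 h$ ($v{\left(h \right)} = 2 h \left(-1\right) = - 2 h$)
$Z = -56$ ($Z = - 2 \left(\left(-2\right) \left(-7\right)\right) 2 = \left(-2\right) 14 \cdot 2 = \left(-28\right) 2 = -56$)
$T{\left(o,2 - 8 \right)} - Z = -14 - -56 = -14 + 56 = 42$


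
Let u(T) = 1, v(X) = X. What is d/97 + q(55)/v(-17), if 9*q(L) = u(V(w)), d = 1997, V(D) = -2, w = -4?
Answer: 305444/14841 ≈ 20.581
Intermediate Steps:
q(L) = 1/9 (q(L) = (1/9)*1 = 1/9)
d/97 + q(55)/v(-17) = 1997/97 + (1/9)/(-17) = 1997*(1/97) + (1/9)*(-1/17) = 1997/97 - 1/153 = 305444/14841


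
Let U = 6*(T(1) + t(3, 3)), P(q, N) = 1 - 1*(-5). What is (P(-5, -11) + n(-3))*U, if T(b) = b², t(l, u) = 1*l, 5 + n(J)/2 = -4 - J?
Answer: -144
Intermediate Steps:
P(q, N) = 6 (P(q, N) = 1 + 5 = 6)
n(J) = -18 - 2*J (n(J) = -10 + 2*(-4 - J) = -10 + (-8 - 2*J) = -18 - 2*J)
t(l, u) = l
U = 24 (U = 6*(1² + 3) = 6*(1 + 3) = 6*4 = 24)
(P(-5, -11) + n(-3))*U = (6 + (-18 - 2*(-3)))*24 = (6 + (-18 + 6))*24 = (6 - 12)*24 = -6*24 = -144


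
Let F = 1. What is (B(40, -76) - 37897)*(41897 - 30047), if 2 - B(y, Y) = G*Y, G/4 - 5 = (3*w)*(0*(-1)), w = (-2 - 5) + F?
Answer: -431043750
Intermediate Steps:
w = -6 (w = (-2 - 5) + 1 = -7 + 1 = -6)
G = 20 (G = 20 + 4*((3*(-6))*(0*(-1))) = 20 + 4*(-18*0) = 20 + 4*0 = 20 + 0 = 20)
B(y, Y) = 2 - 20*Y
(B(40, -76) - 37897)*(41897 - 30047) = ((2 - 20*(-76)) - 37897)*(41897 - 30047) = ((2 + 1520) - 37897)*11850 = (1522 - 37897)*11850 = -36375*11850 = -431043750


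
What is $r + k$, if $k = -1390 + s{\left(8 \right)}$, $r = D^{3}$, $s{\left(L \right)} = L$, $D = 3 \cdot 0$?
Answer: $-1382$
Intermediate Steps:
$D = 0$
$r = 0$ ($r = 0^{3} = 0$)
$k = -1382$ ($k = -1390 + 8 = -1382$)
$r + k = 0 - 1382 = -1382$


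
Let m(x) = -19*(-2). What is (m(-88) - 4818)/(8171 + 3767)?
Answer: -2390/5969 ≈ -0.40040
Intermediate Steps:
m(x) = 38
(m(-88) - 4818)/(8171 + 3767) = (38 - 4818)/(8171 + 3767) = -4780/11938 = -4780*1/11938 = -2390/5969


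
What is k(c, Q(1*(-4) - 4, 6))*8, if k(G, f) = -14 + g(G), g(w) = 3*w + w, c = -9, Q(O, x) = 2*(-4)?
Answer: -400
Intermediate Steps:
Q(O, x) = -8
g(w) = 4*w
k(G, f) = -14 + 4*G
k(c, Q(1*(-4) - 4, 6))*8 = (-14 + 4*(-9))*8 = (-14 - 36)*8 = -50*8 = -400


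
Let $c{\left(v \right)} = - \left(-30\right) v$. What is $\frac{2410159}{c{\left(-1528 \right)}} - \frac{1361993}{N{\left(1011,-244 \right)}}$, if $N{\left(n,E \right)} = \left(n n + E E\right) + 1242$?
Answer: $- \frac{2672392530061}{49640090160} \approx -53.835$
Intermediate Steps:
$c{\left(v \right)} = 30 v$
$N{\left(n,E \right)} = 1242 + E^{2} + n^{2}$ ($N{\left(n,E \right)} = \left(n^{2} + E^{2}\right) + 1242 = \left(E^{2} + n^{2}\right) + 1242 = 1242 + E^{2} + n^{2}$)
$\frac{2410159}{c{\left(-1528 \right)}} - \frac{1361993}{N{\left(1011,-244 \right)}} = \frac{2410159}{30 \left(-1528\right)} - \frac{1361993}{1242 + \left(-244\right)^{2} + 1011^{2}} = \frac{2410159}{-45840} - \frac{1361993}{1242 + 59536 + 1022121} = 2410159 \left(- \frac{1}{45840}\right) - \frac{1361993}{1082899} = - \frac{2410159}{45840} - \frac{1361993}{1082899} = - \frac{2672392530061}{49640090160}$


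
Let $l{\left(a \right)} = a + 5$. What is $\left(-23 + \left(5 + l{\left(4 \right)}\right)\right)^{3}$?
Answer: $-729$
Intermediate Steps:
$l{\left(a \right)} = 5 + a$
$\left(-23 + \left(5 + l{\left(4 \right)}\right)\right)^{3} = \left(-23 + \left(5 + \left(5 + 4\right)\right)\right)^{3} = \left(-23 + \left(5 + 9\right)\right)^{3} = \left(-23 + 14\right)^{3} = \left(-9\right)^{3} = -729$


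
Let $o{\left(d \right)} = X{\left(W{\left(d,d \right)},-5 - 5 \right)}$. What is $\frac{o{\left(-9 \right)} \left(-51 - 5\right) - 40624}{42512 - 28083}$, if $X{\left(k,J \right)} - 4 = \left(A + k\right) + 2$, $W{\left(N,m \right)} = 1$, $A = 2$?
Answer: $- \frac{41128}{14429} \approx -2.8504$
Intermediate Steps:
$X{\left(k,J \right)} = 8 + k$ ($X{\left(k,J \right)} = 4 + \left(\left(2 + k\right) + 2\right) = 4 + \left(4 + k\right) = 8 + k$)
$o{\left(d \right)} = 9$ ($o{\left(d \right)} = 8 + 1 = 9$)
$\frac{o{\left(-9 \right)} \left(-51 - 5\right) - 40624}{42512 - 28083} = \frac{9 \left(-51 - 5\right) - 40624}{42512 - 28083} = \frac{9 \left(-56\right) - 40624}{14429} = \left(-504 - 40624\right) \frac{1}{14429} = \left(-41128\right) \frac{1}{14429} = - \frac{41128}{14429}$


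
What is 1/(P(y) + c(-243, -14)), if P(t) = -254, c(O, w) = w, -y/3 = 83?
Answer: -1/268 ≈ -0.0037313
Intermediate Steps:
y = -249 (y = -3*83 = -249)
1/(P(y) + c(-243, -14)) = 1/(-254 - 14) = 1/(-268) = -1/268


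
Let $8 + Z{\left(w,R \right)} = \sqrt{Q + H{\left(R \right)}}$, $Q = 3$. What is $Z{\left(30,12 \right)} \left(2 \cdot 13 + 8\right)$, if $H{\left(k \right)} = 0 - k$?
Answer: $-272 + 102 i \approx -272.0 + 102.0 i$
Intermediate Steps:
$H{\left(k \right)} = - k$
$Z{\left(w,R \right)} = -8 + \sqrt{3 - R}$
$Z{\left(30,12 \right)} \left(2 \cdot 13 + 8\right) = \left(-8 + \sqrt{3 - 12}\right) \left(2 \cdot 13 + 8\right) = \left(-8 + \sqrt{3 - 12}\right) \left(26 + 8\right) = \left(-8 + \sqrt{-9}\right) 34 = \left(-8 + 3 i\right) 34 = -272 + 102 i$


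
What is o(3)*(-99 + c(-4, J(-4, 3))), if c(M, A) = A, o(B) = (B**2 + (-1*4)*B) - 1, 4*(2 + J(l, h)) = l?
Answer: 408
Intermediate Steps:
J(l, h) = -2 + l/4
o(B) = -1 + B**2 - 4*B (o(B) = (B**2 - 4*B) - 1 = -1 + B**2 - 4*B)
o(3)*(-99 + c(-4, J(-4, 3))) = (-1 + 3**2 - 4*3)*(-99 + (-2 + (1/4)*(-4))) = (-1 + 9 - 12)*(-99 + (-2 - 1)) = -4*(-99 - 3) = -4*(-102) = 408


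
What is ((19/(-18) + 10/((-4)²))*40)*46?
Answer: -7130/9 ≈ -792.22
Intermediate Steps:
((19/(-18) + 10/((-4)²))*40)*46 = ((19*(-1/18) + 10/16)*40)*46 = ((-19/18 + 10*(1/16))*40)*46 = ((-19/18 + 5/8)*40)*46 = -31/72*40*46 = -155/9*46 = -7130/9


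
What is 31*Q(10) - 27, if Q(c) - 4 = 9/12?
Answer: 481/4 ≈ 120.25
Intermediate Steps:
Q(c) = 19/4 (Q(c) = 4 + 9/12 = 4 + 9*(1/12) = 4 + ¾ = 19/4)
31*Q(10) - 27 = 31*(19/4) - 27 = 589/4 - 27 = 481/4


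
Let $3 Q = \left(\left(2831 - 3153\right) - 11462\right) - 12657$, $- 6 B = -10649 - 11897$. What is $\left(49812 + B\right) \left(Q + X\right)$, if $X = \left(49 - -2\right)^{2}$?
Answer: $- \frac{891292114}{3} \approx -2.971 \cdot 10^{8}$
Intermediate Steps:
$X = 2601$ ($X = \left(49 + 2\right)^{2} = 51^{2} = 2601$)
$B = \frac{11273}{3}$ ($B = - \frac{-10649 - 11897}{6} = \left(- \frac{1}{6}\right) \left(-22546\right) = \frac{11273}{3} \approx 3757.7$)
$Q = -8147$ ($Q = \frac{\left(\left(2831 - 3153\right) - 11462\right) - 12657}{3} = \frac{\left(-322 - 11462\right) - 12657}{3} = \frac{-11784 - 12657}{3} = \frac{1}{3} \left(-24441\right) = -8147$)
$\left(49812 + B\right) \left(Q + X\right) = \left(49812 + \frac{11273}{3}\right) \left(-8147 + 2601\right) = \frac{160709}{3} \left(-5546\right) = - \frac{891292114}{3}$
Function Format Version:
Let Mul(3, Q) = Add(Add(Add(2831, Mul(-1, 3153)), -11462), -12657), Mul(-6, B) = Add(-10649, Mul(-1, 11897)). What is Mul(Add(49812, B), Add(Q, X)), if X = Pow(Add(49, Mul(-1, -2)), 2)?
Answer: Rational(-891292114, 3) ≈ -2.9710e+8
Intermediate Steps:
X = 2601 (X = Pow(Add(49, 2), 2) = Pow(51, 2) = 2601)
B = Rational(11273, 3) (B = Mul(Rational(-1, 6), Add(-10649, Mul(-1, 11897))) = Mul(Rational(-1, 6), Add(-10649, -11897)) = Mul(Rational(-1, 6), -22546) = Rational(11273, 3) ≈ 3757.7)
Q = -8147 (Q = Mul(Rational(1, 3), Add(Add(Add(2831, Mul(-1, 3153)), -11462), -12657)) = Mul(Rational(1, 3), Add(Add(Add(2831, -3153), -11462), -12657)) = Mul(Rational(1, 3), Add(Add(-322, -11462), -12657)) = Mul(Rational(1, 3), Add(-11784, -12657)) = Mul(Rational(1, 3), -24441) = -8147)
Mul(Add(49812, B), Add(Q, X)) = Mul(Add(49812, Rational(11273, 3)), Add(-8147, 2601)) = Mul(Rational(160709, 3), -5546) = Rational(-891292114, 3)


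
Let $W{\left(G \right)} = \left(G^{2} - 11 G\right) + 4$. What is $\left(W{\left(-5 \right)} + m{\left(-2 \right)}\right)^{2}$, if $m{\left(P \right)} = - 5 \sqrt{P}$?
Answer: $7006 - 840 i \sqrt{2} \approx 7006.0 - 1187.9 i$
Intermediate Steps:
$W{\left(G \right)} = 4 + G^{2} - 11 G$
$\left(W{\left(-5 \right)} + m{\left(-2 \right)}\right)^{2} = \left(\left(4 + \left(-5\right)^{2} - -55\right) - 5 \sqrt{-2}\right)^{2} = \left(\left(4 + 25 + 55\right) - 5 i \sqrt{2}\right)^{2} = \left(84 - 5 i \sqrt{2}\right)^{2}$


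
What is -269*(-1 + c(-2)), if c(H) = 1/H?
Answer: 807/2 ≈ 403.50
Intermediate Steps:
-269*(-1 + c(-2)) = -269*(-1 + 1/(-2)) = -269*(-1 - ½) = -269*(-3/2) = 807/2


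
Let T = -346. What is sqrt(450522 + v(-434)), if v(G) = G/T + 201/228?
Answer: sqrt(19470516031293)/6574 ≈ 671.21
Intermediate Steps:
v(G) = 67/76 - G/346 (v(G) = G/(-346) + 201/228 = G*(-1/346) + 201*(1/228) = -G/346 + 67/76 = 67/76 - G/346)
sqrt(450522 + v(-434)) = sqrt(450522 + (67/76 - 1/346*(-434))) = sqrt(450522 + (67/76 + 217/173)) = sqrt(450522 + 28083/13148) = sqrt(5923491339/13148) = sqrt(19470516031293)/6574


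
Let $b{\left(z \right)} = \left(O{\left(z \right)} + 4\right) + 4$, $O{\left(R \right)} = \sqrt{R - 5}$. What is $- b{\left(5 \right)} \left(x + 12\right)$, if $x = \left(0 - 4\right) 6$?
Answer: $96$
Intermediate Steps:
$O{\left(R \right)} = \sqrt{-5 + R}$
$b{\left(z \right)} = 8 + \sqrt{-5 + z}$ ($b{\left(z \right)} = \left(\sqrt{-5 + z} + 4\right) + 4 = \left(4 + \sqrt{-5 + z}\right) + 4 = 8 + \sqrt{-5 + z}$)
$x = -24$ ($x = \left(-4\right) 6 = -24$)
$- b{\left(5 \right)} \left(x + 12\right) = - \left(8 + \sqrt{-5 + 5}\right) \left(-24 + 12\right) = - \left(8 + \sqrt{0}\right) \left(-12\right) = - \left(8 + 0\right) \left(-12\right) = - 8 \left(-12\right) = \left(-1\right) \left(-96\right) = 96$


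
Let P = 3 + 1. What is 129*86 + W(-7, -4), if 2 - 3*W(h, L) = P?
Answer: 33280/3 ≈ 11093.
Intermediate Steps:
P = 4
W(h, L) = -⅔ (W(h, L) = ⅔ - ⅓*4 = ⅔ - 4/3 = -⅔)
129*86 + W(-7, -4) = 129*86 - ⅔ = 11094 - ⅔ = 33280/3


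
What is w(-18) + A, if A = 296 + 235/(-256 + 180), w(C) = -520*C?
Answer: 733621/76 ≈ 9652.9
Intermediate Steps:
A = 22261/76 (A = 296 + 235/(-76) = 296 + 235*(-1/76) = 296 - 235/76 = 22261/76 ≈ 292.91)
w(-18) + A = -520*(-18) + 22261/76 = 9360 + 22261/76 = 733621/76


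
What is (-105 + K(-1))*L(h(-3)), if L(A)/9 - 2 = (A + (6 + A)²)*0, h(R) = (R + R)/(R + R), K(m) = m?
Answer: -1908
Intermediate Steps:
h(R) = 1 (h(R) = (2*R)/((2*R)) = (2*R)*(1/(2*R)) = 1)
L(A) = 18 (L(A) = 18 + 9*((A + (6 + A)²)*0) = 18 + 9*0 = 18 + 0 = 18)
(-105 + K(-1))*L(h(-3)) = (-105 - 1)*18 = -106*18 = -1908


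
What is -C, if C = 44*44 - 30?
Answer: -1906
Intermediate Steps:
C = 1906 (C = 1936 - 30 = 1906)
-C = -1*1906 = -1906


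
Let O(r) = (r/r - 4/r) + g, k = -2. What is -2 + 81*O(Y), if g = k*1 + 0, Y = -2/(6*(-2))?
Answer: -2027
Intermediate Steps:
Y = 1/6 (Y = -2/(-12) = -2*(-1/12) = 1/6 ≈ 0.16667)
g = -2 (g = -2*1 + 0 = -2 + 0 = -2)
O(r) = -1 - 4/r (O(r) = (r/r - 4/r) - 2 = (1 - 4/r) - 2 = -1 - 4/r)
-2 + 81*O(Y) = -2 + 81*((-4 - 1*1/6)/(1/6)) = -2 + 81*(6*(-4 - 1/6)) = -2 + 81*(6*(-25/6)) = -2 + 81*(-25) = -2 - 2025 = -2027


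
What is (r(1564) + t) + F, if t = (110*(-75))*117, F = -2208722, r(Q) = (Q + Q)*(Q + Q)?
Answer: 6610412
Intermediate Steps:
r(Q) = 4*Q² (r(Q) = (2*Q)*(2*Q) = 4*Q²)
t = -965250 (t = -8250*117 = -965250)
(r(1564) + t) + F = (4*1564² - 965250) - 2208722 = (4*2446096 - 965250) - 2208722 = (9784384 - 965250) - 2208722 = 8819134 - 2208722 = 6610412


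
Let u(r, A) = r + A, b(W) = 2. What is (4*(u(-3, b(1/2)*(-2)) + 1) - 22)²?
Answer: 2116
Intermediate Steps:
u(r, A) = A + r
(4*(u(-3, b(1/2)*(-2)) + 1) - 22)² = (4*((2*(-2) - 3) + 1) - 22)² = (4*((-4 - 3) + 1) - 22)² = (4*(-7 + 1) - 22)² = (4*(-6) - 22)² = (-24 - 22)² = (-46)² = 2116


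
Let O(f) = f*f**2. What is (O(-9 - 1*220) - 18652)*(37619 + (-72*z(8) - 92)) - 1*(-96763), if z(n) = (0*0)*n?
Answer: -451361187044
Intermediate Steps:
z(n) = 0 (z(n) = 0*n = 0)
O(f) = f**3
(O(-9 - 1*220) - 18652)*(37619 + (-72*z(8) - 92)) - 1*(-96763) = ((-9 - 1*220)**3 - 18652)*(37619 + (-72*0 - 92)) - 1*(-96763) = ((-9 - 220)**3 - 18652)*(37619 + (0 - 92)) + 96763 = ((-229)**3 - 18652)*(37619 - 92) + 96763 = (-12008989 - 18652)*37527 + 96763 = -12027641*37527 + 96763 = -451361283807 + 96763 = -451361187044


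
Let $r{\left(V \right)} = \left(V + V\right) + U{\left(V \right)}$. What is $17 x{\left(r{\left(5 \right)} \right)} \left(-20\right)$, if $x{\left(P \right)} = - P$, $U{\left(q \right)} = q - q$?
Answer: $3400$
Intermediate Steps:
$U{\left(q \right)} = 0$
$r{\left(V \right)} = 2 V$ ($r{\left(V \right)} = \left(V + V\right) + 0 = 2 V + 0 = 2 V$)
$17 x{\left(r{\left(5 \right)} \right)} \left(-20\right) = 17 \left(- 2 \cdot 5\right) \left(-20\right) = 17 \left(\left(-1\right) 10\right) \left(-20\right) = 17 \left(-10\right) \left(-20\right) = \left(-170\right) \left(-20\right) = 3400$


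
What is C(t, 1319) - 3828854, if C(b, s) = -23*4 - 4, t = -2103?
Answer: -3828950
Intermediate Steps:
C(b, s) = -96 (C(b, s) = -92 - 4 = -96)
C(t, 1319) - 3828854 = -96 - 3828854 = -3828950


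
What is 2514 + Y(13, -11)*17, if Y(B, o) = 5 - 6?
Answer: 2497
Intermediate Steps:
Y(B, o) = -1
2514 + Y(13, -11)*17 = 2514 - 1*17 = 2514 - 17 = 2497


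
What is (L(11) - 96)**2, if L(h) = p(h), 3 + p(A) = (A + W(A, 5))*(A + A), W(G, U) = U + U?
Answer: 131769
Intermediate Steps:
W(G, U) = 2*U
p(A) = -3 + 2*A*(10 + A) (p(A) = -3 + (A + 2*5)*(A + A) = -3 + (A + 10)*(2*A) = -3 + (10 + A)*(2*A) = -3 + 2*A*(10 + A))
L(h) = -3 + 2*h**2 + 20*h
(L(11) - 96)**2 = ((-3 + 2*11**2 + 20*11) - 96)**2 = ((-3 + 2*121 + 220) - 96)**2 = ((-3 + 242 + 220) - 96)**2 = (459 - 96)**2 = 363**2 = 131769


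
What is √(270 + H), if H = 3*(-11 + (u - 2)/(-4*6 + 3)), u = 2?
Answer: √237 ≈ 15.395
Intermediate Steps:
H = -33 (H = 3*(-11 + (2 - 2)/(-4*6 + 3)) = 3*(-11 + 0/(-24 + 3)) = 3*(-11 + 0/(-21)) = 3*(-11 + 0*(-1/21)) = 3*(-11 + 0) = 3*(-11) = -33)
√(270 + H) = √(270 - 33) = √237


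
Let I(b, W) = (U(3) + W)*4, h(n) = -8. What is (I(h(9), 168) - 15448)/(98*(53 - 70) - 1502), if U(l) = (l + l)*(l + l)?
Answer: 1829/396 ≈ 4.6187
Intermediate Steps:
U(l) = 4*l**2 (U(l) = (2*l)*(2*l) = 4*l**2)
I(b, W) = 144 + 4*W (I(b, W) = (4*3**2 + W)*4 = (4*9 + W)*4 = (36 + W)*4 = 144 + 4*W)
(I(h(9), 168) - 15448)/(98*(53 - 70) - 1502) = ((144 + 4*168) - 15448)/(98*(53 - 70) - 1502) = ((144 + 672) - 15448)/(98*(-17) - 1502) = (816 - 15448)/(-1666 - 1502) = -14632/(-3168) = -14632*(-1/3168) = 1829/396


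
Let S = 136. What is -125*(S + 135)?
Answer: -33875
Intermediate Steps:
-125*(S + 135) = -125*(136 + 135) = -125*271 = -33875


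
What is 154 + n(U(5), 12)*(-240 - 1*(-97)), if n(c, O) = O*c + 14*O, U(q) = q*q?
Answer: -66770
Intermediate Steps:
U(q) = q²
n(c, O) = 14*O + O*c
154 + n(U(5), 12)*(-240 - 1*(-97)) = 154 + (12*(14 + 5²))*(-240 - 1*(-97)) = 154 + (12*(14 + 25))*(-240 + 97) = 154 + (12*39)*(-143) = 154 + 468*(-143) = 154 - 66924 = -66770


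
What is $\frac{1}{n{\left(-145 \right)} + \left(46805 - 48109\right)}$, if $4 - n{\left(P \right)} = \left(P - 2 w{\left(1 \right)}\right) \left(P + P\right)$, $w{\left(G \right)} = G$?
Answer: $- \frac{1}{43930} \approx -2.2763 \cdot 10^{-5}$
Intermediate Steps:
$n{\left(P \right)} = 4 - 2 P \left(-2 + P\right)$ ($n{\left(P \right)} = 4 - \left(P - 2\right) \left(P + P\right) = 4 - \left(P - 2\right) 2 P = 4 - \left(-2 + P\right) 2 P = 4 - 2 P \left(-2 + P\right)$)
$\frac{1}{n{\left(-145 \right)} + \left(46805 - 48109\right)} = \frac{1}{\left(4 - 2 \left(-145\right)^{2} + 4 \left(-145\right)\right) + \left(46805 - 48109\right)} = \frac{1}{\left(4 - 42050 - 580\right) + \left(46805 - 48109\right)} = \frac{1}{\left(4 - 42050 - 580\right) - 1304} = \frac{1}{-42626 - 1304} = \frac{1}{-43930} = - \frac{1}{43930}$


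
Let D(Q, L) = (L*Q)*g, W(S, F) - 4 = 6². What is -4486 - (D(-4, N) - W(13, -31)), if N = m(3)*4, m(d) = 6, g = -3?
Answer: -4734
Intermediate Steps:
W(S, F) = 40 (W(S, F) = 4 + 6² = 4 + 36 = 40)
N = 24 (N = 6*4 = 24)
D(Q, L) = -3*L*Q (D(Q, L) = (L*Q)*(-3) = -3*L*Q)
-4486 - (D(-4, N) - W(13, -31)) = -4486 - (-3*24*(-4) - 1*40) = -4486 - (288 - 40) = -4486 - 1*248 = -4486 - 248 = -4734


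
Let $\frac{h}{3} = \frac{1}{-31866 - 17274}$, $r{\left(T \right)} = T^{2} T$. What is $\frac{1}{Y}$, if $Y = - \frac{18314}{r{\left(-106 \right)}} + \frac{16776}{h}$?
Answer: $- \frac{595508}{163640167357883} \approx -3.6391 \cdot 10^{-9}$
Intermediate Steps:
$r{\left(T \right)} = T^{3}$
$h = - \frac{1}{16380}$ ($h = \frac{3}{-31866 - 17274} = \frac{3}{-49140} = 3 \left(- \frac{1}{49140}\right) = - \frac{1}{16380} \approx -6.105 \cdot 10^{-5}$)
$Y = - \frac{163640167357883}{595508}$ ($Y = - \frac{18314}{\left(-106\right)^{3}} + \frac{16776}{- \frac{1}{16380}} = - \frac{18314}{-1191016} + 16776 \left(-16380\right) = \left(-18314\right) \left(- \frac{1}{1191016}\right) - 274790880 = \frac{9157}{595508} - 274790880 = - \frac{163640167357883}{595508} \approx -2.7479 \cdot 10^{8}$)
$\frac{1}{Y} = \frac{1}{- \frac{163640167357883}{595508}} = - \frac{595508}{163640167357883}$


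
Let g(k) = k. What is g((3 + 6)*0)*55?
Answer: 0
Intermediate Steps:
g((3 + 6)*0)*55 = ((3 + 6)*0)*55 = (9*0)*55 = 0*55 = 0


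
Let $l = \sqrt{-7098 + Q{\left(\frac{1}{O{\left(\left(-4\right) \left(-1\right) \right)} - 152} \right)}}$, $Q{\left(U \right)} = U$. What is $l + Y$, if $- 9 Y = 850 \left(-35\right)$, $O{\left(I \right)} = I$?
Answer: $\frac{29750}{9} + \frac{i \sqrt{38868685}}{74} \approx 3305.6 + 84.25 i$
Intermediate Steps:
$Y = \frac{29750}{9}$ ($Y = - \frac{850 \left(-35\right)}{9} = \left(- \frac{1}{9}\right) \left(-29750\right) = \frac{29750}{9} \approx 3305.6$)
$l = \frac{i \sqrt{38868685}}{74}$ ($l = \sqrt{-7098 + \frac{1}{\left(-4\right) \left(-1\right) - 152}} = \sqrt{-7098 + \frac{1}{4 - 152}} = \sqrt{-7098 + \frac{1}{-148}} = \sqrt{-7098 - \frac{1}{148}} = \sqrt{- \frac{1050505}{148}} = \frac{i \sqrt{38868685}}{74} \approx 84.25 i$)
$l + Y = \frac{i \sqrt{38868685}}{74} + \frac{29750}{9} = \frac{29750}{9} + \frac{i \sqrt{38868685}}{74}$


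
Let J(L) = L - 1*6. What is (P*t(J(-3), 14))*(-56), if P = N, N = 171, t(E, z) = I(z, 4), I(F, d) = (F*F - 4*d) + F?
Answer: -1857744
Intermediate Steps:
I(F, d) = F + F² - 4*d (I(F, d) = (F² - 4*d) + F = F + F² - 4*d)
J(L) = -6 + L (J(L) = L - 6 = -6 + L)
t(E, z) = -16 + z + z² (t(E, z) = z + z² - 4*4 = z + z² - 16 = -16 + z + z²)
P = 171
(P*t(J(-3), 14))*(-56) = (171*(-16 + 14 + 14²))*(-56) = (171*(-16 + 14 + 196))*(-56) = (171*194)*(-56) = 33174*(-56) = -1857744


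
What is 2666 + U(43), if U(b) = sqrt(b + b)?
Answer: 2666 + sqrt(86) ≈ 2675.3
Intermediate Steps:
U(b) = sqrt(2)*sqrt(b) (U(b) = sqrt(2*b) = sqrt(2)*sqrt(b))
2666 + U(43) = 2666 + sqrt(2)*sqrt(43) = 2666 + sqrt(86)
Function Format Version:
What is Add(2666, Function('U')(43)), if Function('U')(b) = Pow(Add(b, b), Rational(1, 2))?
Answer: Add(2666, Pow(86, Rational(1, 2))) ≈ 2675.3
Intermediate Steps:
Function('U')(b) = Mul(Pow(2, Rational(1, 2)), Pow(b, Rational(1, 2))) (Function('U')(b) = Pow(Mul(2, b), Rational(1, 2)) = Mul(Pow(2, Rational(1, 2)), Pow(b, Rational(1, 2))))
Add(2666, Function('U')(43)) = Add(2666, Mul(Pow(2, Rational(1, 2)), Pow(43, Rational(1, 2)))) = Add(2666, Pow(86, Rational(1, 2)))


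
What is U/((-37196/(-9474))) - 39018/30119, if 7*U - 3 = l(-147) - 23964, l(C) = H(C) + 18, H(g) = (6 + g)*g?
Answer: -231959113098/1960536067 ≈ -118.31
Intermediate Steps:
H(g) = g*(6 + g)
l(C) = 18 + C*(6 + C) (l(C) = C*(6 + C) + 18 = 18 + C*(6 + C))
U = -3216/7 (U = 3/7 + ((18 - 147*(6 - 147)) - 23964)/7 = 3/7 + ((18 - 147*(-141)) - 23964)/7 = 3/7 + ((18 + 20727) - 23964)/7 = 3/7 + (20745 - 23964)/7 = 3/7 + (⅐)*(-3219) = 3/7 - 3219/7 = -3216/7 ≈ -459.43)
U/((-37196/(-9474))) - 39018/30119 = -3216/(7*((-37196/(-9474)))) - 39018/30119 = -3216/(7*((-37196*(-1/9474)))) - 39018*1/30119 = -3216/(7*18598/4737) - 39018/30119 = -3216/7*4737/18598 - 39018/30119 = -7617096/65093 - 39018/30119 = -231959113098/1960536067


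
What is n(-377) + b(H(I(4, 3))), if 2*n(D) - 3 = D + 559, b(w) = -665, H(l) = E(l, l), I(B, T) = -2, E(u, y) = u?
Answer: -1145/2 ≈ -572.50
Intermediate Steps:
H(l) = l
n(D) = 281 + D/2 (n(D) = 3/2 + (D + 559)/2 = 3/2 + (559 + D)/2 = 3/2 + (559/2 + D/2) = 281 + D/2)
n(-377) + b(H(I(4, 3))) = (281 + (1/2)*(-377)) - 665 = (281 - 377/2) - 665 = 185/2 - 665 = -1145/2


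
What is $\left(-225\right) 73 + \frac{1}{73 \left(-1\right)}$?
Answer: $- \frac{1199026}{73} \approx -16425.0$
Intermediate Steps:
$\left(-225\right) 73 + \frac{1}{73 \left(-1\right)} = -16425 + \frac{1}{-73} = -16425 - \frac{1}{73} = - \frac{1199026}{73}$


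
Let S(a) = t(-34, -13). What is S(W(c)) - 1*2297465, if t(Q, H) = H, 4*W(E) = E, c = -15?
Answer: -2297478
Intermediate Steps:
W(E) = E/4
S(a) = -13
S(W(c)) - 1*2297465 = -13 - 1*2297465 = -13 - 2297465 = -2297478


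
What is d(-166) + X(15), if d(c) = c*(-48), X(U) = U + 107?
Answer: 8090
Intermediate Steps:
X(U) = 107 + U
d(c) = -48*c
d(-166) + X(15) = -48*(-166) + (107 + 15) = 7968 + 122 = 8090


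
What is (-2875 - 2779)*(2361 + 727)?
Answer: -17459552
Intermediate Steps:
(-2875 - 2779)*(2361 + 727) = -5654*3088 = -17459552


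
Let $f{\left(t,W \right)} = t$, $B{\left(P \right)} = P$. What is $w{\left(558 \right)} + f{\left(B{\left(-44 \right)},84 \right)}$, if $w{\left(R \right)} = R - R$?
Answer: $-44$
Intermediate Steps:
$w{\left(R \right)} = 0$
$w{\left(558 \right)} + f{\left(B{\left(-44 \right)},84 \right)} = 0 - 44 = -44$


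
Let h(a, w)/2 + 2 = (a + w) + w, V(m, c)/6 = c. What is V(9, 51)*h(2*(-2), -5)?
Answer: -9792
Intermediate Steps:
V(m, c) = 6*c
h(a, w) = -4 + 2*a + 4*w (h(a, w) = -4 + 2*((a + w) + w) = -4 + 2*(a + 2*w) = -4 + (2*a + 4*w) = -4 + 2*a + 4*w)
V(9, 51)*h(2*(-2), -5) = (6*51)*(-4 + 2*(2*(-2)) + 4*(-5)) = 306*(-4 + 2*(-4) - 20) = 306*(-4 - 8 - 20) = 306*(-32) = -9792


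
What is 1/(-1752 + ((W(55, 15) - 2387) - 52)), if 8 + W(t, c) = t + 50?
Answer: -1/4094 ≈ -0.00024426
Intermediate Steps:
W(t, c) = 42 + t (W(t, c) = -8 + (t + 50) = -8 + (50 + t) = 42 + t)
1/(-1752 + ((W(55, 15) - 2387) - 52)) = 1/(-1752 + (((42 + 55) - 2387) - 52)) = 1/(-1752 + ((97 - 2387) - 52)) = 1/(-1752 + (-2290 - 52)) = 1/(-1752 - 2342) = 1/(-4094) = -1/4094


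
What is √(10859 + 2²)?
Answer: 3*√1207 ≈ 104.23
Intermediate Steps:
√(10859 + 2²) = √(10859 + 4) = √10863 = 3*√1207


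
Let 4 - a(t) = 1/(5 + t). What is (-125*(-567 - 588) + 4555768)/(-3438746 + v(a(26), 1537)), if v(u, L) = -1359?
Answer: -4700143/3440105 ≈ -1.3663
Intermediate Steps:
a(t) = 4 - 1/(5 + t)
(-125*(-567 - 588) + 4555768)/(-3438746 + v(a(26), 1537)) = (-125*(-567 - 588) + 4555768)/(-3438746 - 1359) = (-125*(-1155) + 4555768)/(-3440105) = (144375 + 4555768)*(-1/3440105) = 4700143*(-1/3440105) = -4700143/3440105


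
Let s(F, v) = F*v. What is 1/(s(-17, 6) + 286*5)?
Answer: 1/1328 ≈ 0.00075301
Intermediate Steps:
1/(s(-17, 6) + 286*5) = 1/(-17*6 + 286*5) = 1/(-102 + 1430) = 1/1328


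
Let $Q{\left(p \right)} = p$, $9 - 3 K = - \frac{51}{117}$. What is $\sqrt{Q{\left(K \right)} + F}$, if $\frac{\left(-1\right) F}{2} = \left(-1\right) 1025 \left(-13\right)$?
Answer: $\frac{i \sqrt{40529866}}{39} \approx 163.24 i$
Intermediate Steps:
$K = \frac{368}{117}$ ($K = 3 - \frac{\left(-51\right) \frac{1}{117}}{3} = 3 - - \frac{17}{117} = 3 + \frac{17}{117} = \frac{368}{117} \approx 3.1453$)
$F = -26650$ ($F = - 2 \left(-1\right) 1025 \left(-13\right) = - 2 \left(\left(-1025\right) \left(-13\right)\right) = \left(-2\right) 13325 = -26650$)
$\sqrt{Q{\left(K \right)} + F} = \sqrt{\frac{368}{117} - 26650} = \sqrt{- \frac{3117682}{117}} = \frac{i \sqrt{40529866}}{39}$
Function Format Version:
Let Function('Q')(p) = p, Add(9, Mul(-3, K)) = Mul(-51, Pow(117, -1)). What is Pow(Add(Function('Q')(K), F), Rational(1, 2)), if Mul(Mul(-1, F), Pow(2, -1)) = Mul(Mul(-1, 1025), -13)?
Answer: Mul(Rational(1, 39), I, Pow(40529866, Rational(1, 2))) ≈ Mul(163.24, I)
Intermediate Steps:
K = Rational(368, 117) (K = Add(3, Mul(Rational(-1, 3), Mul(-51, Pow(117, -1)))) = Add(3, Mul(Rational(-1, 3), Mul(-51, Rational(1, 117)))) = Add(3, Mul(Rational(-1, 3), Rational(-17, 39))) = Add(3, Rational(17, 117)) = Rational(368, 117) ≈ 3.1453)
F = -26650 (F = Mul(-2, Mul(Mul(-1, 1025), -13)) = Mul(-2, Mul(-1025, -13)) = Mul(-2, 13325) = -26650)
Pow(Add(Function('Q')(K), F), Rational(1, 2)) = Pow(Add(Rational(368, 117), -26650), Rational(1, 2)) = Pow(Rational(-3117682, 117), Rational(1, 2)) = Mul(Rational(1, 39), I, Pow(40529866, Rational(1, 2)))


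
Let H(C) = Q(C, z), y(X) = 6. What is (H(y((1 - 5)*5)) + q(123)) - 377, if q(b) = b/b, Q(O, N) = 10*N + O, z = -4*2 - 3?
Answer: -480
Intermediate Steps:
z = -11 (z = -8 - 3 = -11)
Q(O, N) = O + 10*N
H(C) = -110 + C (H(C) = C + 10*(-11) = C - 110 = -110 + C)
q(b) = 1
(H(y((1 - 5)*5)) + q(123)) - 377 = ((-110 + 6) + 1) - 377 = (-104 + 1) - 377 = -103 - 377 = -480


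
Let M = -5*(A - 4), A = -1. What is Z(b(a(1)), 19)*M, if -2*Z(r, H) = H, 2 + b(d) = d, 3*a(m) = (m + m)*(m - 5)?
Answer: -475/2 ≈ -237.50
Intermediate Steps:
a(m) = 2*m*(-5 + m)/3 (a(m) = ((m + m)*(m - 5))/3 = ((2*m)*(-5 + m))/3 = (2*m*(-5 + m))/3 = 2*m*(-5 + m)/3)
b(d) = -2 + d
Z(r, H) = -H/2
M = 25 (M = -5*(-1 - 4) = -5*(-5) = 25)
Z(b(a(1)), 19)*M = -½*19*25 = -19/2*25 = -475/2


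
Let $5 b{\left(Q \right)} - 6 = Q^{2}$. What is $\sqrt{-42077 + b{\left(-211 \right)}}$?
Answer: $\frac{i \sqrt{829290}}{5} \approx 182.13 i$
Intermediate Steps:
$b{\left(Q \right)} = \frac{6}{5} + \frac{Q^{2}}{5}$
$\sqrt{-42077 + b{\left(-211 \right)}} = \sqrt{-42077 + \left(\frac{6}{5} + \frac{\left(-211\right)^{2}}{5}\right)} = \sqrt{-42077 + \left(\frac{6}{5} + \frac{1}{5} \cdot 44521\right)} = \sqrt{-42077 + \left(\frac{6}{5} + \frac{44521}{5}\right)} = \sqrt{-42077 + \frac{44527}{5}} = \sqrt{- \frac{165858}{5}} = \frac{i \sqrt{829290}}{5}$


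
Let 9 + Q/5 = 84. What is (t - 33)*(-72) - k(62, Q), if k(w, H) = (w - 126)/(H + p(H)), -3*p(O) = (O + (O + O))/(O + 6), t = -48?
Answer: 69257032/11875 ≈ 5832.2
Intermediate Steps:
p(O) = -O/(6 + O) (p(O) = -(O + (O + O))/(3*(O + 6)) = -(O + 2*O)/(3*(6 + O)) = -3*O/(3*(6 + O)) = -O/(6 + O))
Q = 375 (Q = -45 + 5*84 = -45 + 420 = 375)
k(w, H) = (-126 + w)/(H - H/(6 + H)) (k(w, H) = (w - 126)/(H - H/(6 + H)) = (-126 + w)/(H - H/(6 + H)))
(t - 33)*(-72) - k(62, Q) = (-48 - 33)*(-72) - (-126 + 62)*(6 + 375)/(375*(5 + 375)) = -81*(-72) - (-64)*381/(375*380) = 5832 - (-64)*381/(375*380) = 5832 - 1*(-2032/11875) = 5832 + 2032/11875 = 69257032/11875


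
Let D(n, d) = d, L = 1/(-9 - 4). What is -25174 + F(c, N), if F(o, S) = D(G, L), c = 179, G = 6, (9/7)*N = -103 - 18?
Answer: -327263/13 ≈ -25174.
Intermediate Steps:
N = -847/9 (N = 7*(-103 - 18)/9 = (7/9)*(-121) = -847/9 ≈ -94.111)
L = -1/13 (L = 1/(-13) = -1/13 ≈ -0.076923)
F(o, S) = -1/13
-25174 + F(c, N) = -25174 - 1/13 = -327263/13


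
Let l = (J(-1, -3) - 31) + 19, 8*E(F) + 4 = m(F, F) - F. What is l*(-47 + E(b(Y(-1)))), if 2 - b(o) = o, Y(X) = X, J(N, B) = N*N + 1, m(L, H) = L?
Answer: 475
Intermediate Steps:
J(N, B) = 1 + N**2 (J(N, B) = N**2 + 1 = 1 + N**2)
b(o) = 2 - o
E(F) = -1/2 (E(F) = -1/2 + (F - F)/8 = -1/2 + (1/8)*0 = -1/2 + 0 = -1/2)
l = -10 (l = ((1 + (-1)**2) - 31) + 19 = ((1 + 1) - 31) + 19 = (2 - 31) + 19 = -29 + 19 = -10)
l*(-47 + E(b(Y(-1)))) = -10*(-47 - 1/2) = -10*(-95/2) = 475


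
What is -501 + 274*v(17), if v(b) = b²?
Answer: 78685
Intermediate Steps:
-501 + 274*v(17) = -501 + 274*17² = -501 + 274*289 = -501 + 79186 = 78685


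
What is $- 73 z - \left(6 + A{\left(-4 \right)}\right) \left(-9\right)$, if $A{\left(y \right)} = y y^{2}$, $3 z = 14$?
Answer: $- \frac{2588}{3} \approx -862.67$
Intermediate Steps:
$z = \frac{14}{3}$ ($z = \frac{1}{3} \cdot 14 = \frac{14}{3} \approx 4.6667$)
$A{\left(y \right)} = y^{3}$
$- 73 z - \left(6 + A{\left(-4 \right)}\right) \left(-9\right) = \left(-73\right) \frac{14}{3} - \left(6 + \left(-4\right)^{3}\right) \left(-9\right) = - \frac{1022}{3} - \left(6 - 64\right) \left(-9\right) = - \frac{1022}{3} - \left(-58\right) \left(-9\right) = - \frac{1022}{3} - 522 = - \frac{2588}{3}$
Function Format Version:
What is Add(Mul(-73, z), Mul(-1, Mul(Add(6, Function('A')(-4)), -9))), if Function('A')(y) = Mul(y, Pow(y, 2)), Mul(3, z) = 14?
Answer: Rational(-2588, 3) ≈ -862.67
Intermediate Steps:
z = Rational(14, 3) (z = Mul(Rational(1, 3), 14) = Rational(14, 3) ≈ 4.6667)
Function('A')(y) = Pow(y, 3)
Add(Mul(-73, z), Mul(-1, Mul(Add(6, Function('A')(-4)), -9))) = Add(Mul(-73, Rational(14, 3)), Mul(-1, Mul(Add(6, Pow(-4, 3)), -9))) = Add(Rational(-1022, 3), Mul(-1, Mul(Add(6, -64), -9))) = Add(Rational(-1022, 3), Mul(-1, Mul(-58, -9))) = Add(Rational(-1022, 3), Mul(-1, 522)) = Add(Rational(-1022, 3), -522) = Rational(-2588, 3)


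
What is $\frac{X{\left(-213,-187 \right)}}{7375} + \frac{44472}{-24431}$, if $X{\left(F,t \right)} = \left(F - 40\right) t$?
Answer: $\frac{827874041}{180178625} \approx 4.5947$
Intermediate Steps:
$X{\left(F,t \right)} = t \left(-40 + F\right)$ ($X{\left(F,t \right)} = \left(F - 40\right) t = \left(-40 + F\right) t = t \left(-40 + F\right)$)
$\frac{X{\left(-213,-187 \right)}}{7375} + \frac{44472}{-24431} = \frac{\left(-187\right) \left(-40 - 213\right)}{7375} + \frac{44472}{-24431} = \left(-187\right) \left(-253\right) \frac{1}{7375} + 44472 \left(- \frac{1}{24431}\right) = 47311 \cdot \frac{1}{7375} - \frac{44472}{24431} = \frac{47311}{7375} - \frac{44472}{24431} = \frac{827874041}{180178625}$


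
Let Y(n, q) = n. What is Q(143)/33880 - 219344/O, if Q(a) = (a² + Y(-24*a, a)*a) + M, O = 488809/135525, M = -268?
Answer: -201473417999871/3312169784 ≈ -60828.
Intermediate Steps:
O = 488809/135525 (O = 488809*(1/135525) = 488809/135525 ≈ 3.6068)
Q(a) = -268 - 23*a² (Q(a) = (a² + (-24*a)*a) - 268 = (a² - 24*a²) - 268 = -23*a² - 268 = -268 - 23*a²)
Q(143)/33880 - 219344/O = (-268 - 23*143²)/33880 - 219344/488809/135525 = (-268 - 23*20449)*(1/33880) - 219344*135525/488809 = (-268 - 470327)*(1/33880) - 29726595600/488809 = -470595*1/33880 - 29726595600/488809 = -94119/6776 - 29726595600/488809 = -201473417999871/3312169784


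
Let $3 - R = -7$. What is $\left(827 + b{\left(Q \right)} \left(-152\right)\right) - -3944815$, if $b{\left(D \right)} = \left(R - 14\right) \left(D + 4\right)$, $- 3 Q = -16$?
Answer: $\frac{11853950}{3} \approx 3.9513 \cdot 10^{6}$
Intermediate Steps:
$Q = \frac{16}{3}$ ($Q = \left(- \frac{1}{3}\right) \left(-16\right) = \frac{16}{3} \approx 5.3333$)
$R = 10$ ($R = 3 - -7 = 3 + 7 = 10$)
$b{\left(D \right)} = -16 - 4 D$ ($b{\left(D \right)} = \left(10 - 14\right) \left(D + 4\right) = - 4 \left(4 + D\right) = -16 - 4 D$)
$\left(827 + b{\left(Q \right)} \left(-152\right)\right) - -3944815 = \left(827 + \left(-16 - \frac{64}{3}\right) \left(-152\right)\right) - -3944815 = \left(827 + \left(-16 - \frac{64}{3}\right) \left(-152\right)\right) + 3944815 = \left(827 - - \frac{17024}{3}\right) + 3944815 = \left(827 + \frac{17024}{3}\right) + 3944815 = \frac{19505}{3} + 3944815 = \frac{11853950}{3}$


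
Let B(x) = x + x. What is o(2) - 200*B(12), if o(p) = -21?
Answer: -4821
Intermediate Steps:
B(x) = 2*x
o(2) - 200*B(12) = -21 - 400*12 = -21 - 200*24 = -21 - 4800 = -4821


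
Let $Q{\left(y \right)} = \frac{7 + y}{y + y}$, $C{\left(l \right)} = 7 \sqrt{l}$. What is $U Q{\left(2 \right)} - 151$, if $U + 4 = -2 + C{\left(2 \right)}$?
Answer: $- \frac{329}{2} + \frac{63 \sqrt{2}}{4} \approx -142.23$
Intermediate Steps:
$Q{\left(y \right)} = \frac{7 + y}{2 y}$
$U = -6 + 7 \sqrt{2}$ ($U = -4 - \left(2 - 7 \sqrt{2}\right) = -6 + 7 \sqrt{2} \approx 3.8995$)
$U Q{\left(2 \right)} - 151 = \left(-6 + 7 \sqrt{2}\right) \frac{7 + 2}{2 \cdot 2} - 151 = \left(-6 + 7 \sqrt{2}\right) \frac{1}{2} \cdot \frac{1}{2} \cdot 9 - 151 = \left(-6 + 7 \sqrt{2}\right) \frac{9}{4} - 151 = \left(- \frac{27}{2} + \frac{63 \sqrt{2}}{4}\right) - 151 = - \frac{329}{2} + \frac{63 \sqrt{2}}{4}$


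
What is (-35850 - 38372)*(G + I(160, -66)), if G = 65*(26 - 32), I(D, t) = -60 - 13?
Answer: 34364786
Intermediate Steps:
I(D, t) = -73
G = -390 (G = 65*(-6) = -390)
(-35850 - 38372)*(G + I(160, -66)) = (-35850 - 38372)*(-390 - 73) = -74222*(-463) = 34364786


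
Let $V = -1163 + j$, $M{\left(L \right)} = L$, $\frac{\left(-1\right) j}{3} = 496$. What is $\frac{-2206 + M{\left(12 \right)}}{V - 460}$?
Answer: $\frac{2194}{3111} \approx 0.70524$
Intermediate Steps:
$j = -1488$ ($j = \left(-3\right) 496 = -1488$)
$V = -2651$ ($V = -1163 - 1488 = -2651$)
$\frac{-2206 + M{\left(12 \right)}}{V - 460} = \frac{-2206 + 12}{-2651 - 460} = - \frac{2194}{-3111} = \left(-2194\right) \left(- \frac{1}{3111}\right) = \frac{2194}{3111}$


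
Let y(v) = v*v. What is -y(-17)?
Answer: -289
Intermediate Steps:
y(v) = v**2
-y(-17) = -1*(-17)**2 = -1*289 = -289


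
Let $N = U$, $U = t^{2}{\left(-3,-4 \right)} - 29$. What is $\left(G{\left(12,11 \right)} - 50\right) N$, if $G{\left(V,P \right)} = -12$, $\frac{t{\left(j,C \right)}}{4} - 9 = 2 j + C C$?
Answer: $-356314$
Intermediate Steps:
$t{\left(j,C \right)} = 36 + 4 C^{2} + 8 j$ ($t{\left(j,C \right)} = 36 + 4 \left(2 j + C C\right) = 36 + 4 \left(2 j + C^{2}\right) = 36 + 4 \left(C^{2} + 2 j\right) = 36 + \left(4 C^{2} + 8 j\right) = 36 + 4 C^{2} + 8 j$)
$U = 5747$ ($U = \left(36 + 4 \left(-4\right)^{2} + 8 \left(-3\right)\right)^{2} - 29 = \left(36 + 4 \cdot 16 - 24\right)^{2} - 29 = \left(36 + 64 - 24\right)^{2} - 29 = 76^{2} - 29 = 5776 - 29 = 5747$)
$N = 5747$
$\left(G{\left(12,11 \right)} - 50\right) N = \left(-12 - 50\right) 5747 = \left(-62\right) 5747 = -356314$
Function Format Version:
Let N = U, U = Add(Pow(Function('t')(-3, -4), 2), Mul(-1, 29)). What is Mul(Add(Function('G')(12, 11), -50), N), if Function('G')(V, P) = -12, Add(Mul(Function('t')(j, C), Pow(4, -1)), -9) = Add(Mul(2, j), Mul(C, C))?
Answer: -356314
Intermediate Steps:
Function('t')(j, C) = Add(36, Mul(4, Pow(C, 2)), Mul(8, j)) (Function('t')(j, C) = Add(36, Mul(4, Add(Mul(2, j), Mul(C, C)))) = Add(36, Mul(4, Add(Mul(2, j), Pow(C, 2)))) = Add(36, Mul(4, Add(Pow(C, 2), Mul(2, j)))) = Add(36, Add(Mul(4, Pow(C, 2)), Mul(8, j))) = Add(36, Mul(4, Pow(C, 2)), Mul(8, j)))
U = 5747 (U = Add(Pow(Add(36, Mul(4, Pow(-4, 2)), Mul(8, -3)), 2), Mul(-1, 29)) = Add(Pow(Add(36, Mul(4, 16), -24), 2), -29) = Add(Pow(Add(36, 64, -24), 2), -29) = Add(Pow(76, 2), -29) = Add(5776, -29) = 5747)
N = 5747
Mul(Add(Function('G')(12, 11), -50), N) = Mul(Add(-12, -50), 5747) = Mul(-62, 5747) = -356314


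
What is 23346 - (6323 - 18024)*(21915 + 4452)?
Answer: 308543613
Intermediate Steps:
23346 - (6323 - 18024)*(21915 + 4452) = 23346 - (-11701)*26367 = 23346 - 1*(-308520267) = 23346 + 308520267 = 308543613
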